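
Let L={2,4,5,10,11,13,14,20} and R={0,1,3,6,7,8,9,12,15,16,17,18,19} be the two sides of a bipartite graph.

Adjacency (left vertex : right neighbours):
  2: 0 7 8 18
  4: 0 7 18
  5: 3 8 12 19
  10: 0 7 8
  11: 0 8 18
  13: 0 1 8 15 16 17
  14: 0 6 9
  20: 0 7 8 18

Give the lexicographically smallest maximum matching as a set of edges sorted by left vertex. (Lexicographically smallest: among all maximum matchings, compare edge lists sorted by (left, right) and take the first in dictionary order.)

|M| = 7 (so the lex-smallest maximum matching has 7 edges)
process left vertices in ascending order; for each, take the smallest-labelled available neighbour that still permits 7 edges overall, or leave it unmatched if none does
lex-smallest matching: {2-0, 4-7, 5-3, 10-8, 11-18, 13-1, 14-6}

Lex-smallest maximum matching: {(2,0), (4,7), (5,3), (10,8), (11,18), (13,1), (14,6)}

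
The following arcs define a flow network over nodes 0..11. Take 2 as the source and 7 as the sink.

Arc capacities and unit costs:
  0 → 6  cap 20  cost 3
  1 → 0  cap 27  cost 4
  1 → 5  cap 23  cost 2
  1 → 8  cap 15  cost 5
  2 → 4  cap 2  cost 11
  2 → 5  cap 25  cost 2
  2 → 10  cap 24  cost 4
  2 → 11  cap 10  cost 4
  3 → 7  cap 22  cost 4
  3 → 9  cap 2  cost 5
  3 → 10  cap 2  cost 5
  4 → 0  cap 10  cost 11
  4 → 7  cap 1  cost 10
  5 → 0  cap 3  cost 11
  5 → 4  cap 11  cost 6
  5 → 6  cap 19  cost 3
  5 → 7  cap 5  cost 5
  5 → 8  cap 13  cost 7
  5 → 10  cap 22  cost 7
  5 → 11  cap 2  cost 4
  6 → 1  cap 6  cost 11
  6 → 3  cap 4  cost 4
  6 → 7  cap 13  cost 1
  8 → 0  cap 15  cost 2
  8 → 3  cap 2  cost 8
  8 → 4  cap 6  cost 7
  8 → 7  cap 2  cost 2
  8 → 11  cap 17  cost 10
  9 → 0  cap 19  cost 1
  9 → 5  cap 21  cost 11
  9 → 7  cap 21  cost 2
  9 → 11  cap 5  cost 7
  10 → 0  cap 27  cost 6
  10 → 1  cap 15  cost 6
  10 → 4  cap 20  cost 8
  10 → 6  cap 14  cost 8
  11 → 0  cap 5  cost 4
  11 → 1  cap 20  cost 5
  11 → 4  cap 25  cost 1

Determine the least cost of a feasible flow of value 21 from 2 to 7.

Minimum cost for 21 units: 148

shortest-cost path #1: 2→5→6→7 push 13 @ unit cost 6 (adds 78)
shortest-cost path #2: 2→5→7 push 5 @ unit cost 7 (adds 35)
shortest-cost path #3: 2→5→8→7 push 2 @ unit cost 11 (adds 22)
shortest-cost path #4: 2→5→6→3→7 push 1 @ unit cost 13 (adds 13)
total cost = 148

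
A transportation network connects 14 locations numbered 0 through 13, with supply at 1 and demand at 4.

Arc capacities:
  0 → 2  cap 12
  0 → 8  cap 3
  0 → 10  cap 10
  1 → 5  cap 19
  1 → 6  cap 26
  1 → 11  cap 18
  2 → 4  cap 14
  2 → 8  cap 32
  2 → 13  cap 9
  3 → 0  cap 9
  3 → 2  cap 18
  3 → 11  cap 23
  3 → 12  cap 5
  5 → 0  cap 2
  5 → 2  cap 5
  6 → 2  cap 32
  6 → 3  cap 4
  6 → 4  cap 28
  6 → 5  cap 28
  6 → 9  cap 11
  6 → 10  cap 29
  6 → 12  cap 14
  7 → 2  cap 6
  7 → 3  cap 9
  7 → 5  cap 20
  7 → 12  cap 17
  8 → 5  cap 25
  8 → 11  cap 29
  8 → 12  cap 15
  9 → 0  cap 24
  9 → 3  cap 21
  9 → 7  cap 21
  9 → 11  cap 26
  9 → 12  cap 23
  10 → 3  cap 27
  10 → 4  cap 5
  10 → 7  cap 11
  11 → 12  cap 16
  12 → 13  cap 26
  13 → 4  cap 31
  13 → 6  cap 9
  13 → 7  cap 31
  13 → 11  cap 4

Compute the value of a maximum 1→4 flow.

Maximum flow value: 49

augment #1: 1→6→4 bottleneck 26, total now 26
augment #2: 1→5→2→4 bottleneck 5, total now 31
augment #3: 1→5→0→2→4 bottleneck 2, total now 33
augment #4: 1→11→12→13→4 bottleneck 16, total now 49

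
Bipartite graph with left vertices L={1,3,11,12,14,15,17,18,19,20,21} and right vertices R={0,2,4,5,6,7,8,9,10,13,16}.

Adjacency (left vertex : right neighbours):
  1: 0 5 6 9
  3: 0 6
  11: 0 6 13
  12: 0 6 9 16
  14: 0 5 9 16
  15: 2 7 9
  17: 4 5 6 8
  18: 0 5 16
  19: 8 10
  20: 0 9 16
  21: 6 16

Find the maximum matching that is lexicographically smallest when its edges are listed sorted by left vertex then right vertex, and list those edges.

Lex-smallest maximum matching: {(1,0), (3,6), (11,13), (12,9), (14,5), (15,2), (17,4), (18,16), (19,8)}

|M| = 9 (so the lex-smallest maximum matching has 9 edges)
process left vertices in ascending order; for each, take the smallest-labelled available neighbour that still permits 9 edges overall, or leave it unmatched if none does
lex-smallest matching: {1-0, 3-6, 11-13, 12-9, 14-5, 15-2, 17-4, 18-16, 19-8}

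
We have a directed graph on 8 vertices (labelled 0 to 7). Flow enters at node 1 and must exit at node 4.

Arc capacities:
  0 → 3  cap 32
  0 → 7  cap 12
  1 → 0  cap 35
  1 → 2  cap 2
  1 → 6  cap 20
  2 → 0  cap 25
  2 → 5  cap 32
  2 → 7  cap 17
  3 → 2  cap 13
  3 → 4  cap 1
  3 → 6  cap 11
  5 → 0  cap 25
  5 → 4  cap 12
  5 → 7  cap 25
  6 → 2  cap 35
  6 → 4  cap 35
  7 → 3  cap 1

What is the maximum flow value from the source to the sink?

augment #1: 1→6→4 bottleneck 20, total now 20
augment #2: 1→0→3→4 bottleneck 1, total now 21
augment #3: 1→2→5→4 bottleneck 2, total now 23
augment #4: 1→0→3→6→4 bottleneck 11, total now 34
augment #5: 1→0→3→2→5→4 bottleneck 10, total now 44

Maximum flow value: 44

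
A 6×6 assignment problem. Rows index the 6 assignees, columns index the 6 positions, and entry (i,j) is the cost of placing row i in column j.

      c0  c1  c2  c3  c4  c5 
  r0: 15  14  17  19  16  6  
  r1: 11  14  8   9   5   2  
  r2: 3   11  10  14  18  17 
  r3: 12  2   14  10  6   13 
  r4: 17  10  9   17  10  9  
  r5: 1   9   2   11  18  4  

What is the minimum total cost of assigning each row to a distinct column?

optimal assignment: row0→col5 (cost 6), row1→col3 (cost 9), row2→col0 (cost 3), row3→col1 (cost 2), row4→col4 (cost 10), row5→col2 (cost 2)
total = 6 + 9 + 3 + 2 + 10 + 2 = 32

Minimum assignment cost: 32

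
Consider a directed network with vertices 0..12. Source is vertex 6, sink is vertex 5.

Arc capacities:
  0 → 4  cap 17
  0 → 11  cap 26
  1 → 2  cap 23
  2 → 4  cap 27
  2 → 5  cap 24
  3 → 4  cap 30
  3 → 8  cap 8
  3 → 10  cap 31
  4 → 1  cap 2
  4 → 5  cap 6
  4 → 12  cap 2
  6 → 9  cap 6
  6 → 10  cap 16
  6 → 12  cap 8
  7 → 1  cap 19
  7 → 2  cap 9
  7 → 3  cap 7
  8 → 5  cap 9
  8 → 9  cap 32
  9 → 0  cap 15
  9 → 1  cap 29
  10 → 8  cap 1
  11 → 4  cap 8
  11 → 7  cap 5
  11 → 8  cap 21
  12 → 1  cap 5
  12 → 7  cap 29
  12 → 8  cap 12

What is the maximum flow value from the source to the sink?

Maximum flow value: 15

augment #1: 6→10→8→5 bottleneck 1, total now 1
augment #2: 6→12→8→5 bottleneck 8, total now 9
augment #3: 6→9→0→4→5 bottleneck 6, total now 15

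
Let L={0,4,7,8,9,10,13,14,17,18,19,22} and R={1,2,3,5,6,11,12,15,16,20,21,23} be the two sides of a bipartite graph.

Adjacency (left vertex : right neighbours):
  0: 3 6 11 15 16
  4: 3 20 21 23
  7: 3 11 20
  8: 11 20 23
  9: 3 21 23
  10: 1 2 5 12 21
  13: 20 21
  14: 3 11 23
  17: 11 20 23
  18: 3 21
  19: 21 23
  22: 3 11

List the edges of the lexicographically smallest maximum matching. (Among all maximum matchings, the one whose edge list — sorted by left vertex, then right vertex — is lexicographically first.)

Lex-smallest maximum matching: {(0,6), (4,3), (7,11), (8,20), (9,21), (10,1), (14,23)}

|M| = 7 (so the lex-smallest maximum matching has 7 edges)
process left vertices in ascending order; for each, take the smallest-labelled available neighbour that still permits 7 edges overall, or leave it unmatched if none does
lex-smallest matching: {0-6, 4-3, 7-11, 8-20, 9-21, 10-1, 14-23}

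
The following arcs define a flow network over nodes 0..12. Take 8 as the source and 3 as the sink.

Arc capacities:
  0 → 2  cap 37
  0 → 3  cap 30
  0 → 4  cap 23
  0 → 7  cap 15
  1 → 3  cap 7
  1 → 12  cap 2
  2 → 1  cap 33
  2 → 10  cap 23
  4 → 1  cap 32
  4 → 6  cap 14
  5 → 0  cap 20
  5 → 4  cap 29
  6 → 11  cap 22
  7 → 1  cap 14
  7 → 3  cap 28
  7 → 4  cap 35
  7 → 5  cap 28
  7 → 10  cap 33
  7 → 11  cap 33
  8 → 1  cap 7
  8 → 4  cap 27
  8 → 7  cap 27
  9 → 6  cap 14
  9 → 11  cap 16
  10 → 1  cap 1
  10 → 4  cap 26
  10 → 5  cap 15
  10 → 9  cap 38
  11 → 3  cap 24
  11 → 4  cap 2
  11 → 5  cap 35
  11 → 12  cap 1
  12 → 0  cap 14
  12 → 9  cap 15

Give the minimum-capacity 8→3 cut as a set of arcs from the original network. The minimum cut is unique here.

augment #1: 8→1→3 push 7
augment #2: 8→7→3 push 27
augment #3: 8→4→6→11→3 push 14
augment #4: 8→4→1→12→0→3 push 2
max flow = 50; residual-reachable set from 8 gives S-side
cut edges (S→T): {(1,3), (1,12), (4,6), (8,7)} total cap 50

Min-cut arcs: {(1,3), (1,12), (4,6), (8,7)} (total capacity 50)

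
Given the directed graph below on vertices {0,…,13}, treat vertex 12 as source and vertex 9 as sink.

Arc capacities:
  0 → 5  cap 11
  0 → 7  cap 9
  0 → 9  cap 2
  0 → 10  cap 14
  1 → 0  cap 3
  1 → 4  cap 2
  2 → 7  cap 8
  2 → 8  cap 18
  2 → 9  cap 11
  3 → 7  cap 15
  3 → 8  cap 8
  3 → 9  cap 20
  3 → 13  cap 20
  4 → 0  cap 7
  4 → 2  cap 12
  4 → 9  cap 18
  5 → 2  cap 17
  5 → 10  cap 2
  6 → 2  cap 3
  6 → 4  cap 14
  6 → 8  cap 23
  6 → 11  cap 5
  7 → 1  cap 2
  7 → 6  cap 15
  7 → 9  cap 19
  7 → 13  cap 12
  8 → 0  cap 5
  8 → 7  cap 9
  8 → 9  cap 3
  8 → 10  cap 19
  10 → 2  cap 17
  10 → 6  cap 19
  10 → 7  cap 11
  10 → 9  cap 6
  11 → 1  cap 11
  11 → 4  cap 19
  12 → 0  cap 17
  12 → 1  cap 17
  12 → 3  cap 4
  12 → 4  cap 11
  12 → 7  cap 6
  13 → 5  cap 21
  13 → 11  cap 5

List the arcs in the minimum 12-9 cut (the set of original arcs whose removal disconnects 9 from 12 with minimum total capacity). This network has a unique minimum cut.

augment #1: 12→0→9 push 2
augment #2: 12→3→9 push 4
augment #3: 12→4→9 push 11
augment #4: 12→7→9 push 6
augment #5: 12→0→7→9 push 9
augment #6: 12→0→10→9 push 6
augment #7: 12→1→4→9 push 2
augment #8: 12→1→0→5→2→9 push 3
max flow = 43; residual-reachable set from 12 gives S-side
cut edges (S→T): {(1,0), (1,4), (12,0), (12,3), (12,4), (12,7)} total cap 43

Min-cut arcs: {(1,0), (1,4), (12,0), (12,3), (12,4), (12,7)} (total capacity 43)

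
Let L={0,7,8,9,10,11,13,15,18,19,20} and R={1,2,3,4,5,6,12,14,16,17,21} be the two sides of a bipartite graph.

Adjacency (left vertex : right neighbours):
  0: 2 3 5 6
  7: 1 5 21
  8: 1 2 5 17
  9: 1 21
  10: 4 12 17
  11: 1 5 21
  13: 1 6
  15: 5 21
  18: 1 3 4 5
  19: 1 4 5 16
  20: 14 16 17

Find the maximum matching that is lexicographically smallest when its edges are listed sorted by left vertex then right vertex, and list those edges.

Lex-smallest maximum matching: {(0,2), (7,1), (8,17), (9,21), (10,4), (11,5), (13,6), (18,3), (19,16), (20,14)}

|M| = 10 (so the lex-smallest maximum matching has 10 edges)
process left vertices in ascending order; for each, take the smallest-labelled available neighbour that still permits 10 edges overall, or leave it unmatched if none does
lex-smallest matching: {0-2, 7-1, 8-17, 9-21, 10-4, 11-5, 13-6, 18-3, 19-16, 20-14}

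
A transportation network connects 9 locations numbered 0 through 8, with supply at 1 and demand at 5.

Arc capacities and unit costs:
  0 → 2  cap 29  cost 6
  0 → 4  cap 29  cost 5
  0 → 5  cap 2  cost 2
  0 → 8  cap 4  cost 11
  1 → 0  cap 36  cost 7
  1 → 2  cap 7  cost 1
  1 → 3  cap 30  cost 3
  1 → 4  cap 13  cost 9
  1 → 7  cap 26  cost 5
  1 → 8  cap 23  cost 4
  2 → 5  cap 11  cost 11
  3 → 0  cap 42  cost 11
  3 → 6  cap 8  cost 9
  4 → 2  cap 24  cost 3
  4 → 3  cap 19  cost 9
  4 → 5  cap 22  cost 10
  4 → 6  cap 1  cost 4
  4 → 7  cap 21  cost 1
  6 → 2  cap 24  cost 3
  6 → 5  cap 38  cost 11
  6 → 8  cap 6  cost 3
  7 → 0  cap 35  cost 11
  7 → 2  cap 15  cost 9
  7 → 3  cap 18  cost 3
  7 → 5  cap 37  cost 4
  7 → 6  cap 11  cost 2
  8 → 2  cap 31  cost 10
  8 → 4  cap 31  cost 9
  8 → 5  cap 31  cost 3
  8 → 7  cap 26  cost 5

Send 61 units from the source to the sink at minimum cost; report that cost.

Minimum cost for 61 units: 539

shortest-cost path #1: 1→8→5 push 23 @ unit cost 7 (adds 161)
shortest-cost path #2: 1→7→5 push 26 @ unit cost 9 (adds 234)
shortest-cost path #3: 1→0→5 push 2 @ unit cost 9 (adds 18)
shortest-cost path #4: 1→2→5 push 7 @ unit cost 12 (adds 84)
shortest-cost path #5: 1→4→7→5 push 3 @ unit cost 14 (adds 42)
total cost = 539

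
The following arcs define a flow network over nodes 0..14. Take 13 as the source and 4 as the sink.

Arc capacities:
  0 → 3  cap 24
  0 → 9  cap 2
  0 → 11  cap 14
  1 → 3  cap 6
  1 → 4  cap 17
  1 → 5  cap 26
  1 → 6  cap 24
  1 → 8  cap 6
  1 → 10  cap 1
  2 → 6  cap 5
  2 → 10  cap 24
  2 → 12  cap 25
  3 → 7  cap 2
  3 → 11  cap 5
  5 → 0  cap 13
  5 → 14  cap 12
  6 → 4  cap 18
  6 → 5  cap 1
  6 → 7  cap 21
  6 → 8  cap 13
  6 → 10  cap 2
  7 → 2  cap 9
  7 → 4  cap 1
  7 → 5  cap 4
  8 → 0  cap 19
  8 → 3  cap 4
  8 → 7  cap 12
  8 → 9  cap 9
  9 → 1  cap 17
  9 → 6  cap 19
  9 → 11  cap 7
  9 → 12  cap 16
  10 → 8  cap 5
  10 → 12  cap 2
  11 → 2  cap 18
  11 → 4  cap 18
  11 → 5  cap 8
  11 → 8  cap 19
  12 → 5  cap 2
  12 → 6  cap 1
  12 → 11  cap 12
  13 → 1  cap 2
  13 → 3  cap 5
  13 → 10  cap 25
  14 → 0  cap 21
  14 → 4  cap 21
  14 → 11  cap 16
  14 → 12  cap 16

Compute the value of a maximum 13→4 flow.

Maximum flow value: 14

augment #1: 13→1→4 bottleneck 2, total now 2
augment #2: 13→3→7→4 bottleneck 1, total now 3
augment #3: 13→3→11→4 bottleneck 4, total now 7
augment #4: 13→10→12→6→4 bottleneck 1, total now 8
augment #5: 13→10→12→11→4 bottleneck 1, total now 9
augment #6: 13→10→8→0→11→4 bottleneck 5, total now 14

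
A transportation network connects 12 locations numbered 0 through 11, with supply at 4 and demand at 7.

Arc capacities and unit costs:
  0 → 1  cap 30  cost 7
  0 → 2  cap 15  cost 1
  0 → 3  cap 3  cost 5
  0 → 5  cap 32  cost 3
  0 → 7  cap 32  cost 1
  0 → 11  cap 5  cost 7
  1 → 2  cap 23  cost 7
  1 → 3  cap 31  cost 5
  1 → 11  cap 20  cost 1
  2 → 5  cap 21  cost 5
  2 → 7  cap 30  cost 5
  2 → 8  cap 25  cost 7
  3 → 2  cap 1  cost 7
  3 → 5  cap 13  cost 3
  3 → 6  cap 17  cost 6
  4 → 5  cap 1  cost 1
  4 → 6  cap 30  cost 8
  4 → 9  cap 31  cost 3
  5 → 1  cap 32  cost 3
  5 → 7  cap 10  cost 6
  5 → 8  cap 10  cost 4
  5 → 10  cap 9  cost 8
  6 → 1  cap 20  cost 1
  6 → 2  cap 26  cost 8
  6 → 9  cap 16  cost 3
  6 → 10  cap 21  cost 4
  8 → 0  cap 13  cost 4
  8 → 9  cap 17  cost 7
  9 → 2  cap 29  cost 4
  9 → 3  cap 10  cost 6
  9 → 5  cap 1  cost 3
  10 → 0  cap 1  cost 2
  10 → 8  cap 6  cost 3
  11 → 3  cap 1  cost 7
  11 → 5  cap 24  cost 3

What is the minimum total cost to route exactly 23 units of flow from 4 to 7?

Minimum cost for 23 units: 271

shortest-cost path #1: 4→5→7 push 1 @ unit cost 7 (adds 7)
shortest-cost path #2: 4→9→2→7 push 22 @ unit cost 12 (adds 264)
total cost = 271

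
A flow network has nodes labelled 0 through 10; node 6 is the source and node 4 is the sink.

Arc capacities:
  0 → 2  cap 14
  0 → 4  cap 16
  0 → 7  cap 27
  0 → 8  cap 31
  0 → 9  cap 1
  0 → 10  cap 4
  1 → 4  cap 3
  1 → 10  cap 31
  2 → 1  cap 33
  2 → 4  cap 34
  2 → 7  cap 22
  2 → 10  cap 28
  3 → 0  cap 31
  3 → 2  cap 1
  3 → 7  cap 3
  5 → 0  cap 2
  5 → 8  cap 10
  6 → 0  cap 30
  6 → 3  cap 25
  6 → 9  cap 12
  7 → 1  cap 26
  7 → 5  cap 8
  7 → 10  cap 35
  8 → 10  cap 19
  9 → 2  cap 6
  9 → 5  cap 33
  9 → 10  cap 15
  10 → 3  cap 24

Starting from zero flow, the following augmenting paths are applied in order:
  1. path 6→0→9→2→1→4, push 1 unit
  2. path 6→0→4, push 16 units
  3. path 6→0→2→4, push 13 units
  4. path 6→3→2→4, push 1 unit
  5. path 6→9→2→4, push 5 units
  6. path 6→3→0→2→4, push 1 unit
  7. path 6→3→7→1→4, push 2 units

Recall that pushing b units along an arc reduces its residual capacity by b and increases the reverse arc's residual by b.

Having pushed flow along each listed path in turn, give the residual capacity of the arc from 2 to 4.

after path 1 (6→0→9→2→1→4, push 1): res(2,4)=34
after path 2 (6→0→4, push 16): res(2,4)=34
after path 3 (6→0→2→4, push 13): res(2,4)=21
after path 4 (6→3→2→4, push 1): res(2,4)=20
after path 5 (6→9→2→4, push 5): res(2,4)=15
after path 6 (6→3→0→2→4, push 1): res(2,4)=14
after path 7 (6→3→7→1→4, push 2): res(2,4)=14

Residual capacity of (2,4): 14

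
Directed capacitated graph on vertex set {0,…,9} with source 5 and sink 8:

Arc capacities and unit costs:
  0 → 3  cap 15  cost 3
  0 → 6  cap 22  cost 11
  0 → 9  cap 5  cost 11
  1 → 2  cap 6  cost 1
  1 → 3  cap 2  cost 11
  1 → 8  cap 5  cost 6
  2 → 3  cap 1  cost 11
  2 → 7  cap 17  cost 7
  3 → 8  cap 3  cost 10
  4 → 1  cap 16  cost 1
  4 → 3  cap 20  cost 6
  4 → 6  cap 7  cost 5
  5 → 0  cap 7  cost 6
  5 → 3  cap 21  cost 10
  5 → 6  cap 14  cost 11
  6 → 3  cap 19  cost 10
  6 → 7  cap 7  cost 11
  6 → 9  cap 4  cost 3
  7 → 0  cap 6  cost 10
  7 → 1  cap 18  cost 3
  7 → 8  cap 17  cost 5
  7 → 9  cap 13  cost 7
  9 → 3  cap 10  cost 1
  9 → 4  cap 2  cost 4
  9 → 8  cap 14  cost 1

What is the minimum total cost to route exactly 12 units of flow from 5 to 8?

shortest-cost path #1: 5→6→9→8 push 4 @ unit cost 15 (adds 60)
shortest-cost path #2: 5→0→9→8 push 5 @ unit cost 18 (adds 90)
shortest-cost path #3: 5→0→3→8 push 2 @ unit cost 19 (adds 38)
shortest-cost path #4: 5→3→8 push 1 @ unit cost 20 (adds 20)
total cost = 208

Minimum cost for 12 units: 208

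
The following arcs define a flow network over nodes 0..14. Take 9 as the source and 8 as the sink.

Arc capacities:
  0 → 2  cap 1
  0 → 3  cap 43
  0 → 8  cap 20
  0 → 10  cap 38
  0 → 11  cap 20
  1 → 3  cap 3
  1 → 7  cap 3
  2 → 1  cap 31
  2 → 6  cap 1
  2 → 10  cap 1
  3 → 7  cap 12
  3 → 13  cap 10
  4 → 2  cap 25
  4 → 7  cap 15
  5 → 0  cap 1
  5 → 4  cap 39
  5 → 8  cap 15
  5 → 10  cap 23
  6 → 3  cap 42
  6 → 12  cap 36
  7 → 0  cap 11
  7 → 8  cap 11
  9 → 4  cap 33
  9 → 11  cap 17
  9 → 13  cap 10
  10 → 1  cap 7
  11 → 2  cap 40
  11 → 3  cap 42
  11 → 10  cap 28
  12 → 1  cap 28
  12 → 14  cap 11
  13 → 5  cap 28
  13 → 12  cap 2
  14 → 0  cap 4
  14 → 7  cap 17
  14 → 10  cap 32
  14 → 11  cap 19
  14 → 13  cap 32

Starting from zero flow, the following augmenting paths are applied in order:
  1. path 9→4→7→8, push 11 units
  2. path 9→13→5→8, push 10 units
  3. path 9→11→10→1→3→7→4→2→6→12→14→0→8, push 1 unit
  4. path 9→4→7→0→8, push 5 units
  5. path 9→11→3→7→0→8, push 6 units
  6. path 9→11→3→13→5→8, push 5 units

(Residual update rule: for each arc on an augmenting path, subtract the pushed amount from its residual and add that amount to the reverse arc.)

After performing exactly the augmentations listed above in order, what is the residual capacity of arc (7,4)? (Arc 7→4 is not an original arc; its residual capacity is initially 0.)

Residual capacity of (7,4): 15

after path 1 (9→4→7→8, push 11): res(7,4)=11
after path 2 (9→13→5→8, push 10): res(7,4)=11
after path 3 (9→11→10→1→3→7→4→2→6→12→14→0→8, push 1): res(7,4)=10
after path 4 (9→4→7→0→8, push 5): res(7,4)=15
after path 5 (9→11→3→7→0→8, push 6): res(7,4)=15
after path 6 (9→11→3→13→5→8, push 5): res(7,4)=15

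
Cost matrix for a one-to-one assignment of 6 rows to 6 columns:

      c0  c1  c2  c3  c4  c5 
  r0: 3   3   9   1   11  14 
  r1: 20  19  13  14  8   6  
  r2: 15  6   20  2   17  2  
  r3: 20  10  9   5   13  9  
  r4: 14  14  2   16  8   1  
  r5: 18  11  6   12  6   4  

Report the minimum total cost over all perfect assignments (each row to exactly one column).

one of 2 optimal assignments: row0→col0 (cost 3), row1→col4 (cost 8), row2→col1 (cost 6), row3→col3 (cost 5), row4→col2 (cost 2), row5→col5 (cost 4)
total = 3 + 8 + 6 + 5 + 2 + 4 = 28

Minimum assignment cost: 28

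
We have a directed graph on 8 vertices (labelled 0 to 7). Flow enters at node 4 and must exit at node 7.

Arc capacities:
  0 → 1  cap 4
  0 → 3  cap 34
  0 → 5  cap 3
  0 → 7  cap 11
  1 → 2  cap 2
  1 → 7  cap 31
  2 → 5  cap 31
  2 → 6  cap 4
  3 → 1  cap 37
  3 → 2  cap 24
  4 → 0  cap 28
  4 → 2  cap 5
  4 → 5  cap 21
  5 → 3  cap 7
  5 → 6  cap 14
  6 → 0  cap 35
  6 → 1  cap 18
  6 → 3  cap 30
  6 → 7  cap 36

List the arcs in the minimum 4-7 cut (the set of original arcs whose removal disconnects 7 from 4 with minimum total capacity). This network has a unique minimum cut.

Min-cut arcs: {(2,6), (4,0), (5,3), (5,6)} (total capacity 53)

augment #1: 4→0→7 push 11
augment #2: 4→0→1→7 push 4
augment #3: 4→2→6→7 push 4
augment #4: 4→5→6→7 push 14
augment #5: 4→0→3→1→7 push 13
augment #6: 4→5→3→1→7 push 7
max flow = 53; residual-reachable set from 4 gives S-side
cut edges (S→T): {(2,6), (4,0), (5,3), (5,6)} total cap 53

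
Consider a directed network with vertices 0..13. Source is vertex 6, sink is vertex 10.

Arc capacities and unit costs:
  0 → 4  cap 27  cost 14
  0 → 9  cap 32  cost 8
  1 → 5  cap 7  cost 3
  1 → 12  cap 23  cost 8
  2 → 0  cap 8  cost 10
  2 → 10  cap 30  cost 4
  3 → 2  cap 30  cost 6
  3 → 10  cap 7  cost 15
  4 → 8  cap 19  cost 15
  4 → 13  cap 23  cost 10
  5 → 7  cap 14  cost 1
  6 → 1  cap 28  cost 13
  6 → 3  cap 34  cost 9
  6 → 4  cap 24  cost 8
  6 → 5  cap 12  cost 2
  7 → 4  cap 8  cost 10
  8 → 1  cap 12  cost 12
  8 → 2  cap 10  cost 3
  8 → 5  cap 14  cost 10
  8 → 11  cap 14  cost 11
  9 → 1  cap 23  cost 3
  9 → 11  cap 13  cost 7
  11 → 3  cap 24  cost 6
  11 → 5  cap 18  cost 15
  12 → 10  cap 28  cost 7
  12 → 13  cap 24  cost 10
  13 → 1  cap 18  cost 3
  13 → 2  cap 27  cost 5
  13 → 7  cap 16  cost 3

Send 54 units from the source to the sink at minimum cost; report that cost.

shortest-cost path #1: 6→3→2→10 push 30 @ unit cost 19 (adds 570)
shortest-cost path #2: 6→3→10 push 4 @ unit cost 24 (adds 96)
shortest-cost path #3: 6→1→12→10 push 20 @ unit cost 28 (adds 560)
total cost = 1226

Minimum cost for 54 units: 1226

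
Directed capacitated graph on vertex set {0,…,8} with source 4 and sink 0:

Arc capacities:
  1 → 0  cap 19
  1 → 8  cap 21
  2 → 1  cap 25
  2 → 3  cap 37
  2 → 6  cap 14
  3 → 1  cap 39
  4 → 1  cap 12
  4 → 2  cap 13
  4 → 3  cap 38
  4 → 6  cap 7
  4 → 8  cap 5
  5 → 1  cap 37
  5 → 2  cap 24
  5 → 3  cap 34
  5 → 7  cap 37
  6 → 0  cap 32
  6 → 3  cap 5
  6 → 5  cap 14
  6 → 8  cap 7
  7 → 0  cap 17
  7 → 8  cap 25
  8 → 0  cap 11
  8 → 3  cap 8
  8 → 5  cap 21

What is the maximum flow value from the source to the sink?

augment #1: 4→1→0 bottleneck 12, total now 12
augment #2: 4→6→0 bottleneck 7, total now 19
augment #3: 4→8→0 bottleneck 5, total now 24
augment #4: 4→2→1→0 bottleneck 7, total now 31
augment #5: 4→2→6→0 bottleneck 6, total now 37
augment #6: 4→3→1→8→0 bottleneck 6, total now 43
augment #7: 4→3→1→2→6→0 bottleneck 7, total now 50
augment #8: 4→3→1→8→5→7→0 bottleneck 15, total now 65

Maximum flow value: 65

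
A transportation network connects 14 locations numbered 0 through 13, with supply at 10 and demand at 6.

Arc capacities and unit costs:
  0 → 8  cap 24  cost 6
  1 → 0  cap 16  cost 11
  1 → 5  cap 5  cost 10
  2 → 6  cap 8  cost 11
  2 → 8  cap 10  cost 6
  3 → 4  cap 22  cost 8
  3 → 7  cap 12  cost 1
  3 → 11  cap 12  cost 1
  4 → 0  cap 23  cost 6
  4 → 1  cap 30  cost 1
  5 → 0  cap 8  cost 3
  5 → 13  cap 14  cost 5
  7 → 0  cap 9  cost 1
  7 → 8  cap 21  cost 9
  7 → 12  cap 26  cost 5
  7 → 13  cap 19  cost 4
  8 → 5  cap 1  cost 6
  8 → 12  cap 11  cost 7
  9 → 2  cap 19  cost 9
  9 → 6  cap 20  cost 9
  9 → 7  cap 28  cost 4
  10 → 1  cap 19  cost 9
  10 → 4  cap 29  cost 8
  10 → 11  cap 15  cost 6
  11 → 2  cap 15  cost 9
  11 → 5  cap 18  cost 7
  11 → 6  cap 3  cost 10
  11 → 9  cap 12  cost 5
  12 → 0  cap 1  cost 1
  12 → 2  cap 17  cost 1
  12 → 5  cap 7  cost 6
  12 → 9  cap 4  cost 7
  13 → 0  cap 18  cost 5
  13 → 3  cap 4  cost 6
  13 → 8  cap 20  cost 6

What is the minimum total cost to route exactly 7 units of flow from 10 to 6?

Minimum cost for 7 units: 128

shortest-cost path #1: 10→11→6 push 3 @ unit cost 16 (adds 48)
shortest-cost path #2: 10→11→9→6 push 4 @ unit cost 20 (adds 80)
total cost = 128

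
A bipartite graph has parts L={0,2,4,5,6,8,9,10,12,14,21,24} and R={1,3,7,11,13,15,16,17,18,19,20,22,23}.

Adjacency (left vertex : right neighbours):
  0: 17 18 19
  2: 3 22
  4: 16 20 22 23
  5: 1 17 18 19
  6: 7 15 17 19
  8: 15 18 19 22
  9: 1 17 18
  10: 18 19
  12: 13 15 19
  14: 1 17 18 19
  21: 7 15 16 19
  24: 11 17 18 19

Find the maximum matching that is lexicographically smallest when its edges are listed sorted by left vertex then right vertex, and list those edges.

Lex-smallest maximum matching: {(0,17), (2,3), (4,16), (5,1), (6,7), (8,22), (9,18), (10,19), (12,13), (21,15), (24,11)}

|M| = 11 (so the lex-smallest maximum matching has 11 edges)
process left vertices in ascending order; for each, take the smallest-labelled available neighbour that still permits 11 edges overall, or leave it unmatched if none does
lex-smallest matching: {0-17, 2-3, 4-16, 5-1, 6-7, 8-22, 9-18, 10-19, 12-13, 21-15, 24-11}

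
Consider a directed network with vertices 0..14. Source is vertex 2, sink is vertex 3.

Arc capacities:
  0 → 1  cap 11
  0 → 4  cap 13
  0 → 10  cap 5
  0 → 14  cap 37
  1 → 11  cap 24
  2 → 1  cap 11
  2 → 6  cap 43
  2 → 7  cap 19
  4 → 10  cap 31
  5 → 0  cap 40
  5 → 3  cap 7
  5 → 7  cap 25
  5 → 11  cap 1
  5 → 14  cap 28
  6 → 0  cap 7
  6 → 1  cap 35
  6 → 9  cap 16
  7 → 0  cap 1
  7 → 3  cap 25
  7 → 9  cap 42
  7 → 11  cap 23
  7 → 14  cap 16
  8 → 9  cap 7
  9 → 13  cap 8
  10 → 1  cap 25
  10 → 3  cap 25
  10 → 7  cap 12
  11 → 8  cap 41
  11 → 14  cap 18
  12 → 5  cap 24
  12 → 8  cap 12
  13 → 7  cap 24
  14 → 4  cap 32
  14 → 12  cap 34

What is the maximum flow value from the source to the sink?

augment #1: 2→7→3 bottleneck 19, total now 19
augment #2: 2→6→0→10→3 bottleneck 5, total now 24
augment #3: 2→6→0→4→10→3 bottleneck 2, total now 26
augment #4: 2→6→9→13→7→3 bottleneck 6, total now 32
augment #5: 2→1→11→14→4→10→3 bottleneck 11, total now 43
augment #6: 2→6→1→11→14→4→10→3 bottleneck 7, total now 50
augment #7: 2→6→9→13→7→14→12→5→3 bottleneck 2, total now 52

Maximum flow value: 52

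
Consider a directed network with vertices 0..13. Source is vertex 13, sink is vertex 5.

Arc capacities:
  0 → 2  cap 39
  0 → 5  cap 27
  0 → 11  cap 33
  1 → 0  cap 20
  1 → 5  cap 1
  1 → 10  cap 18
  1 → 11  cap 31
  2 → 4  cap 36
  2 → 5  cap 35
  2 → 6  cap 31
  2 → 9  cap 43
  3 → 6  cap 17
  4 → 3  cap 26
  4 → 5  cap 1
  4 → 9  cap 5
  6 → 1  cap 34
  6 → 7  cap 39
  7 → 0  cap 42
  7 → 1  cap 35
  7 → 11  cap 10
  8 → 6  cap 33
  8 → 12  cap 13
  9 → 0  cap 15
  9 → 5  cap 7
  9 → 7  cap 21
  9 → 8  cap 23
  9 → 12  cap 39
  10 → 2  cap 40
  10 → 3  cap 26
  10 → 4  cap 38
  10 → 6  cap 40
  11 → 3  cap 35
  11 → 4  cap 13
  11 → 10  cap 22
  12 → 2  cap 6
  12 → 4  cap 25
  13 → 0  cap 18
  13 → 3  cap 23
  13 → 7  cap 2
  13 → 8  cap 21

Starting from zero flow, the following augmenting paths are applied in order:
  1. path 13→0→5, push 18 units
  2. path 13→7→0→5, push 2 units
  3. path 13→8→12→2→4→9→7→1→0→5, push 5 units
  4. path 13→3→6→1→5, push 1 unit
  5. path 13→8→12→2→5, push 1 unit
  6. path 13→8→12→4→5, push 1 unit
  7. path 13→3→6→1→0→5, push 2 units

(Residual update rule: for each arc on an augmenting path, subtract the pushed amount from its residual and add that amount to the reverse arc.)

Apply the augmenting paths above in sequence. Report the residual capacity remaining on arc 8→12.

after path 1 (13→0→5, push 18): res(8,12)=13
after path 2 (13→7→0→5, push 2): res(8,12)=13
after path 3 (13→8→12→2→4→9→7→1→0→5, push 5): res(8,12)=8
after path 4 (13→3→6→1→5, push 1): res(8,12)=8
after path 5 (13→8→12→2→5, push 1): res(8,12)=7
after path 6 (13→8→12→4→5, push 1): res(8,12)=6
after path 7 (13→3→6→1→0→5, push 2): res(8,12)=6

Residual capacity of (8,12): 6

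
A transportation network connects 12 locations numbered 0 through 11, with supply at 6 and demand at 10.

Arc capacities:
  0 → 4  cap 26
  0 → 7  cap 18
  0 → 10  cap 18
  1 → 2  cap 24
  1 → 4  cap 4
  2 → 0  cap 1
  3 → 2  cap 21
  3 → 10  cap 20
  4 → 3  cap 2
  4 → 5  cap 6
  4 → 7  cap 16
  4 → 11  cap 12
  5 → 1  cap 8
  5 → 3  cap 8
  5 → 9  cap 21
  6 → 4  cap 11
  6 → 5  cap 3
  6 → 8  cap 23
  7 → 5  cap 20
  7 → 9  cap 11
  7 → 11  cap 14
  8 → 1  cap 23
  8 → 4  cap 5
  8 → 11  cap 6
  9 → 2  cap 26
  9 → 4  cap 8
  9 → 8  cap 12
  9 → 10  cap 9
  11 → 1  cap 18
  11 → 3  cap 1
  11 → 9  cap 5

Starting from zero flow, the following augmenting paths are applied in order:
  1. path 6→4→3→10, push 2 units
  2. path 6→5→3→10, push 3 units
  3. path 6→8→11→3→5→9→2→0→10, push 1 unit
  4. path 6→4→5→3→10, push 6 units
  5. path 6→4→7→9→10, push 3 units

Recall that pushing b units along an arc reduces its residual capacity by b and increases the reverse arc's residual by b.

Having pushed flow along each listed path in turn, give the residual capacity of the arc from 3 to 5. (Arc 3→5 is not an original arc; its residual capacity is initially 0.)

after path 1 (6→4→3→10, push 2): res(3,5)=0
after path 2 (6→5→3→10, push 3): res(3,5)=3
after path 3 (6→8→11→3→5→9→2→0→10, push 1): res(3,5)=2
after path 4 (6→4→5→3→10, push 6): res(3,5)=8
after path 5 (6→4→7→9→10, push 3): res(3,5)=8

Residual capacity of (3,5): 8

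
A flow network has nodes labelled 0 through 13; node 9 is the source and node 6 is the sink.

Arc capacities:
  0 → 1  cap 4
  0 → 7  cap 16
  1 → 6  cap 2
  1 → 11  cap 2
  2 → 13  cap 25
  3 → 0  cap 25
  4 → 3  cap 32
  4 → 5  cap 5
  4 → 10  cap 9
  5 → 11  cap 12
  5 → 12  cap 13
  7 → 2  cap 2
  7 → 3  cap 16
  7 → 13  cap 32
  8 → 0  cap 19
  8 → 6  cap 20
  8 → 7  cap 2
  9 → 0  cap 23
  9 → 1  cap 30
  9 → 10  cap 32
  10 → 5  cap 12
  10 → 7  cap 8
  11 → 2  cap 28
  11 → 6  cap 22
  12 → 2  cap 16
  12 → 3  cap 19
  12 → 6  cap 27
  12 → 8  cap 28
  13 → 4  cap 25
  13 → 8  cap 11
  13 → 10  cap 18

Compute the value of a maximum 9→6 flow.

augment #1: 9→1→6 bottleneck 2, total now 2
augment #2: 9→1→11→6 bottleneck 2, total now 4
augment #3: 9→10→5→11→6 bottleneck 12, total now 16
augment #4: 9→0→7→13→8→6 bottleneck 11, total now 27
augment #5: 9→0→7→13→4→5→12→6 bottleneck 5, total now 32

Maximum flow value: 32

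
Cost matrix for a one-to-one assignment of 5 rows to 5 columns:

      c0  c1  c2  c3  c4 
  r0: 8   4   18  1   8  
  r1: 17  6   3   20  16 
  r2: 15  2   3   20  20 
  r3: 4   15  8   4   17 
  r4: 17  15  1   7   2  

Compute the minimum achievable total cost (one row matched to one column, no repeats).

Minimum assignment cost: 12

optimal assignment: row0→col3 (cost 1), row1→col2 (cost 3), row2→col1 (cost 2), row3→col0 (cost 4), row4→col4 (cost 2)
total = 1 + 3 + 2 + 4 + 2 = 12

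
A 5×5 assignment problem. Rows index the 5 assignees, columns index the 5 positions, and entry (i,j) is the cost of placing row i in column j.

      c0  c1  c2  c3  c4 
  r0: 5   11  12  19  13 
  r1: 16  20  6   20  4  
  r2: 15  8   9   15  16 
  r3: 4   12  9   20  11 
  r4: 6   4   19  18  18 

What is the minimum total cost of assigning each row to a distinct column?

optimal assignment: row0→col0 (cost 5), row1→col4 (cost 4), row2→col3 (cost 15), row3→col2 (cost 9), row4→col1 (cost 4)
total = 5 + 4 + 15 + 9 + 4 = 37

Minimum assignment cost: 37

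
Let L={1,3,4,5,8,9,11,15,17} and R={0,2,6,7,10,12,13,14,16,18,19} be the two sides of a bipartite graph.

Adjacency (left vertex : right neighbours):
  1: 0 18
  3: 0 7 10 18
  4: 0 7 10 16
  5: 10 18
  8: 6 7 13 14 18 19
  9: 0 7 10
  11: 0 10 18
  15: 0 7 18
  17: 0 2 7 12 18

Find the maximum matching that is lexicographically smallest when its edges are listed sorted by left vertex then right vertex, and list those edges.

|M| = 7 (so the lex-smallest maximum matching has 7 edges)
process left vertices in ascending order; for each, take the smallest-labelled available neighbour that still permits 7 edges overall, or leave it unmatched if none does
lex-smallest matching: {1-0, 3-7, 4-16, 5-10, 8-6, 11-18, 17-2}

Lex-smallest maximum matching: {(1,0), (3,7), (4,16), (5,10), (8,6), (11,18), (17,2)}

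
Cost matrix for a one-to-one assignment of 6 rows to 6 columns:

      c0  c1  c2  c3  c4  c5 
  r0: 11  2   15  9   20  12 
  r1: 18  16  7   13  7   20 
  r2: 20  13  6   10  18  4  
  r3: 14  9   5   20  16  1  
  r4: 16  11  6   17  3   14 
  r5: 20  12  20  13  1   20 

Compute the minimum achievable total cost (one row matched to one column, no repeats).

Minimum assignment cost: 37

optimal assignment: row0→col1 (cost 2), row1→col2 (cost 7), row2→col3 (cost 10), row3→col5 (cost 1), row4→col0 (cost 16), row5→col4 (cost 1)
total = 2 + 7 + 10 + 1 + 16 + 1 = 37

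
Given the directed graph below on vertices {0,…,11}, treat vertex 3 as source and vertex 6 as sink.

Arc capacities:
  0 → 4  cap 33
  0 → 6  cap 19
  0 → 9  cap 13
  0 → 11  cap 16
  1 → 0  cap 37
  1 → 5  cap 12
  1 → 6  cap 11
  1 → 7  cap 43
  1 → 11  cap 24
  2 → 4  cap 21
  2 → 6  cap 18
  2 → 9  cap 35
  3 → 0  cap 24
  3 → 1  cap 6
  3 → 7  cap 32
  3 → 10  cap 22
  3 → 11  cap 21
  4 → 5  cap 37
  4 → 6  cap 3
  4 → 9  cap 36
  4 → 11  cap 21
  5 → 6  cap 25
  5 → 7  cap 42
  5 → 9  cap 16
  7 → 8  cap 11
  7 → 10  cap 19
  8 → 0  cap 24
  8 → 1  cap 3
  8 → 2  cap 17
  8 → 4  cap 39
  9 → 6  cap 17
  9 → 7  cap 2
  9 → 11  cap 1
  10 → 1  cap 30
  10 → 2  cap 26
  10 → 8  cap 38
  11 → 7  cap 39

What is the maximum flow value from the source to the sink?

augment #1: 3→0→6 bottleneck 19, total now 19
augment #2: 3→1→6 bottleneck 6, total now 25
augment #3: 3→0→4→6 bottleneck 3, total now 28
augment #4: 3→0→9→6 bottleneck 2, total now 30
augment #5: 3→10→1→6 bottleneck 5, total now 35
augment #6: 3→10→2→6 bottleneck 17, total now 52
augment #7: 3→7→8→2→6 bottleneck 1, total now 53
augment #8: 3→7→8→0→9→6 bottleneck 10, total now 63
augment #9: 3→7→10→1→5→6 bottleneck 12, total now 75
augment #10: 3→7→10→2→9→6 bottleneck 5, total now 80
augment #11: 3→7→10→2→4→5→6 bottleneck 2, total now 82

Maximum flow value: 82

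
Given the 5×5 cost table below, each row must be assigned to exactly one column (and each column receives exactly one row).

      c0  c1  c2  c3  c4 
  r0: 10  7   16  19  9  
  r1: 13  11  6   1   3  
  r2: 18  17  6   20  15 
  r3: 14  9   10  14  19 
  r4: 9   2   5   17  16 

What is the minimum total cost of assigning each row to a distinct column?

Minimum assignment cost: 32

optimal assignment: row0→col4 (cost 9), row1→col3 (cost 1), row2→col2 (cost 6), row3→col0 (cost 14), row4→col1 (cost 2)
total = 9 + 1 + 6 + 14 + 2 = 32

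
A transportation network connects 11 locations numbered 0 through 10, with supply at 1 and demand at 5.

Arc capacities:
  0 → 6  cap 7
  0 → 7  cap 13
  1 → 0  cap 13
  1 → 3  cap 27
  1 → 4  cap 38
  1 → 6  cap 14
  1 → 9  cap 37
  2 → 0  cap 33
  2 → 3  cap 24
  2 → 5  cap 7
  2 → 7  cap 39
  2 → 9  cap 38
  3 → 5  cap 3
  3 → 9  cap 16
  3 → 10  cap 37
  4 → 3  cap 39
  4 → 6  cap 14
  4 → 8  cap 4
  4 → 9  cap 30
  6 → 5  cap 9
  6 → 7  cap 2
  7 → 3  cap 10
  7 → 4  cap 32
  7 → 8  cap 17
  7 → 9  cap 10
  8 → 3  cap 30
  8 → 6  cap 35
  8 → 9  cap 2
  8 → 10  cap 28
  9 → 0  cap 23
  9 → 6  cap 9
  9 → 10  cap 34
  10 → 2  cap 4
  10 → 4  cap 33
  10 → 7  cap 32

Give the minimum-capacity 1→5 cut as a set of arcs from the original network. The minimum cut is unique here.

Min-cut arcs: {(3,5), (6,5), (10,2)} (total capacity 16)

augment #1: 1→3→5 push 3
augment #2: 1→6→5 push 9
augment #3: 1→3→10→2→5 push 4
max flow = 16; residual-reachable set from 1 gives S-side
cut edges (S→T): {(3,5), (6,5), (10,2)} total cap 16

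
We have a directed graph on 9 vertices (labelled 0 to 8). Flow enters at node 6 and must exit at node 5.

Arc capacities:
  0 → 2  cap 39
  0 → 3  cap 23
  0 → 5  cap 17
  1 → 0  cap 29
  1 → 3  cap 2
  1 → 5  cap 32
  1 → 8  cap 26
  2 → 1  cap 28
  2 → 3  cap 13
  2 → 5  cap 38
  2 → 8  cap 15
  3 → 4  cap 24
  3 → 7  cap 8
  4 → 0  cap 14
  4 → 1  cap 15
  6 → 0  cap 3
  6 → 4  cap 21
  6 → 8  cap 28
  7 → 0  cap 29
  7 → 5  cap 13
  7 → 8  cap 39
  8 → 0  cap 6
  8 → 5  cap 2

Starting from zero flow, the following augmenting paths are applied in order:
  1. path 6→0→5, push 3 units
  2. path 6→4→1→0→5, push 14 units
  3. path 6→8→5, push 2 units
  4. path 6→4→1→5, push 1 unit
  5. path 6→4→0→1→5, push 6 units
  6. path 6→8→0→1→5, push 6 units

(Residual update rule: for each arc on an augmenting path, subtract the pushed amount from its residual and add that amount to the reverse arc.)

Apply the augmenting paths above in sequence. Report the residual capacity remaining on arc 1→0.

Residual capacity of (1,0): 27

after path 1 (6→0→5, push 3): res(1,0)=29
after path 2 (6→4→1→0→5, push 14): res(1,0)=15
after path 3 (6→8→5, push 2): res(1,0)=15
after path 4 (6→4→1→5, push 1): res(1,0)=15
after path 5 (6→4→0→1→5, push 6): res(1,0)=21
after path 6 (6→8→0→1→5, push 6): res(1,0)=27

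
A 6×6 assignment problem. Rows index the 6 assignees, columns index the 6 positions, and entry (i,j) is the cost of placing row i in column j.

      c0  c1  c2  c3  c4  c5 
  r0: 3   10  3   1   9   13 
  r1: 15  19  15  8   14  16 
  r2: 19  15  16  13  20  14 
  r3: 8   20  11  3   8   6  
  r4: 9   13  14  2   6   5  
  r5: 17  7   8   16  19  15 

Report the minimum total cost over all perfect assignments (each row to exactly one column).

Minimum assignment cost: 46

one of 3 optimal assignments: row0→col0 (cost 3), row1→col3 (cost 8), row2→col1 (cost 15), row3→col5 (cost 6), row4→col4 (cost 6), row5→col2 (cost 8)
total = 3 + 8 + 15 + 6 + 6 + 8 = 46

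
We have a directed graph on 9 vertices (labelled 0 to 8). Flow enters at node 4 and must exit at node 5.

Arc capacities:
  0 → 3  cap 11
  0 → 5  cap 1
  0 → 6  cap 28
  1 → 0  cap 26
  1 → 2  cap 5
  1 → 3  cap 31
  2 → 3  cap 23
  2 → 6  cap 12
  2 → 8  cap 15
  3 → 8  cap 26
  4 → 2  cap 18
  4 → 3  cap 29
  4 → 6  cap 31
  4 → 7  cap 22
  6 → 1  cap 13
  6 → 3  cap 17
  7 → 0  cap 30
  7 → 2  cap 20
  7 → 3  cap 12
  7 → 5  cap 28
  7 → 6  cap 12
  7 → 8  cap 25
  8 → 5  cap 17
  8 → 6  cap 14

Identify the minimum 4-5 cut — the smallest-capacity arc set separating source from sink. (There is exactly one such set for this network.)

Min-cut arcs: {(0,5), (4,7), (8,5)} (total capacity 40)

augment #1: 4→7→5 push 22
augment #2: 4→2→8→5 push 15
augment #3: 4→3→8→5 push 2
augment #4: 4→6→1→0→5 push 1
max flow = 40; residual-reachable set from 4 gives S-side
cut edges (S→T): {(0,5), (4,7), (8,5)} total cap 40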